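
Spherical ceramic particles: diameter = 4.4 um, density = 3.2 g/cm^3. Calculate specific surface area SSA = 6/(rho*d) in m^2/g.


SSA = 6 / (3.2 * 4.4) = 0.426 m^2/g

0.426


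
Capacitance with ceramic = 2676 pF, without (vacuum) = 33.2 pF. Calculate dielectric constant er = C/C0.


er = 2676 / 33.2 = 80.6

80.6


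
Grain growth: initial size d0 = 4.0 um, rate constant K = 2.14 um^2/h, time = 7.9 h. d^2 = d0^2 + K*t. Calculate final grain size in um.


d^2 = 4.0^2 + 2.14*7.9 = 32.906
d = sqrt(32.906) = 5.74 um

5.74


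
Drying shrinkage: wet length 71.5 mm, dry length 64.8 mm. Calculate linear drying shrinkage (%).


DS = (71.5 - 64.8) / 71.5 * 100 = 9.37%

9.37


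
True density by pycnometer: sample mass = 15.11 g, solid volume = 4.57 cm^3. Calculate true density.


TD = 15.11 / 4.57 = 3.306 g/cm^3

3.306


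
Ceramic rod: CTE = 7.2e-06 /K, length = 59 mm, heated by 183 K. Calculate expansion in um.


dL = 7.2e-06 * 59 * 183 * 1000 = 77.738 um

77.738


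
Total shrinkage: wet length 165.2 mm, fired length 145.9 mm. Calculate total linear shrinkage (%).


TS = (165.2 - 145.9) / 165.2 * 100 = 11.68%

11.68


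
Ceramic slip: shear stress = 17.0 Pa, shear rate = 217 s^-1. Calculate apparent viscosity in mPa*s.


eta = tau/gamma * 1000 = 17.0/217 * 1000 = 78.3 mPa*s

78.3


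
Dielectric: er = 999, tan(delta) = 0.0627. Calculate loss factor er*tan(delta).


Loss = 999 * 0.0627 = 62.637

62.637


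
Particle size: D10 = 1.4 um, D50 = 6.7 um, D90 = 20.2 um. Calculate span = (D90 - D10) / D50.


Span = (20.2 - 1.4) / 6.7 = 18.8 / 6.7 = 2.806

2.806


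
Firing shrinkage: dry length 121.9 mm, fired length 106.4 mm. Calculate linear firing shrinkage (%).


FS = (121.9 - 106.4) / 121.9 * 100 = 12.72%

12.72


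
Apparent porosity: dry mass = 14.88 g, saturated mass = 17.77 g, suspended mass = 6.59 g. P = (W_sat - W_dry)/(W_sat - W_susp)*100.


P = (17.77 - 14.88) / (17.77 - 6.59) * 100 = 2.89 / 11.18 * 100 = 25.8%

25.8


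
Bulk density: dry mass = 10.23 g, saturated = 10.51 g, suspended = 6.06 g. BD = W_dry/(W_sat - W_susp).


BD = 10.23 / (10.51 - 6.06) = 10.23 / 4.45 = 2.299 g/cm^3

2.299


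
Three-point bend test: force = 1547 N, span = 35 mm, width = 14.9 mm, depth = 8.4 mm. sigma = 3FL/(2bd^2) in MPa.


sigma = 3*1547*35/(2*14.9*8.4^2) = 77.3 MPa

77.3


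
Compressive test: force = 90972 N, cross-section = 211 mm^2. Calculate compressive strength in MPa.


CS = 90972 / 211 = 431.1 MPa

431.1


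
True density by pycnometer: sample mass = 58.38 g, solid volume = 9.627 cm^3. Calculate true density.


TD = 58.38 / 9.627 = 6.064 g/cm^3

6.064


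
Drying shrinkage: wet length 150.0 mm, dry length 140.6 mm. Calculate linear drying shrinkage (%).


DS = (150.0 - 140.6) / 150.0 * 100 = 6.27%

6.27


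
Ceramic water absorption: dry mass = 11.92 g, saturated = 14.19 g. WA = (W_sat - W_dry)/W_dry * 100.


WA = (14.19 - 11.92) / 11.92 * 100 = 19.04%

19.04


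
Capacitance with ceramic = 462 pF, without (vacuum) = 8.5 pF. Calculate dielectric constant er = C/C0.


er = 462 / 8.5 = 54.35

54.35


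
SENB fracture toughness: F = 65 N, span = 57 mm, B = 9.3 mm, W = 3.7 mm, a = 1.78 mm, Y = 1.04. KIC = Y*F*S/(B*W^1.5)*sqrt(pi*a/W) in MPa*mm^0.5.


KIC = 1.04*65*57/(9.3*3.7^1.5)*sqrt(pi*1.78/3.7) = 71.57

71.57


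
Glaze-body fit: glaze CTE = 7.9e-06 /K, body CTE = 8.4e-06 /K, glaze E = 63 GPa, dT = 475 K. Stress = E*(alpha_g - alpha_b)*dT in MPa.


Stress = 63*1000*(7.9e-06 - 8.4e-06)*475 = -15.0 MPa

-15.0


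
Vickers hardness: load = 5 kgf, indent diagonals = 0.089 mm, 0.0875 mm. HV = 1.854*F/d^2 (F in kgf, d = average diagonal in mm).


d_avg = (0.089+0.0875)/2 = 0.08825 mm
HV = 1.854*5/0.08825^2 = 1190

1190


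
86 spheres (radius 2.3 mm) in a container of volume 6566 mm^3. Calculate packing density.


V_sphere = 4/3*pi*2.3^3 = 50.965 mm^3
Total V = 86*50.965 = 4382.99 mm^3
PD = 4382.99 / 6566 = 0.668

0.668


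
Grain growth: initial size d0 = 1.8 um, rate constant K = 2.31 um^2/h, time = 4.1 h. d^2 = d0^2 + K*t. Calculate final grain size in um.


d^2 = 1.8^2 + 2.31*4.1 = 12.711
d = sqrt(12.711) = 3.57 um

3.57


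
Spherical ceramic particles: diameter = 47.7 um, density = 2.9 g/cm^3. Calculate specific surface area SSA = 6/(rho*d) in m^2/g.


SSA = 6 / (2.9 * 47.7) = 0.043 m^2/g

0.043


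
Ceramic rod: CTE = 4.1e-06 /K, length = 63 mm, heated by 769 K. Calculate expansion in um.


dL = 4.1e-06 * 63 * 769 * 1000 = 198.633 um

198.633


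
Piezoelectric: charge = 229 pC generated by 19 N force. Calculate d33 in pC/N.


d33 = 229 / 19 = 12.1 pC/N

12.1


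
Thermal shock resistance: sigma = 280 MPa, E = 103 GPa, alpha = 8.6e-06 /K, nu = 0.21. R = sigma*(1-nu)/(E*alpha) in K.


R = 280*(1-0.21)/(103*1000*8.6e-06) = 250 K

250


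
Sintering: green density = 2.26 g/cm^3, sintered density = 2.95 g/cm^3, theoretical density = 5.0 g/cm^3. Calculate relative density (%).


Relative = 2.95 / 5.0 * 100 = 59.0%

59.0


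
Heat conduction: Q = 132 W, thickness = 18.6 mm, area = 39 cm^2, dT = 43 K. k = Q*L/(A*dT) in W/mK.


k = 132*18.6/1000/(39/10000*43) = 14.64 W/mK

14.64


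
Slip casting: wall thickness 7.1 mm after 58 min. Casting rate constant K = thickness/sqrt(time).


K = 7.1 / sqrt(58) = 7.1 / 7.6158 = 0.932 mm/min^0.5

0.932


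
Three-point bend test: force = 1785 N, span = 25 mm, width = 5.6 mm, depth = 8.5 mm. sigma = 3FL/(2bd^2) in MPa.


sigma = 3*1785*25/(2*5.6*8.5^2) = 165.4 MPa

165.4


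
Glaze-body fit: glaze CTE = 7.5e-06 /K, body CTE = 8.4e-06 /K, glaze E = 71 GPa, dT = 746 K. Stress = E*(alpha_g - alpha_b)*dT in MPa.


Stress = 71*1000*(7.5e-06 - 8.4e-06)*746 = -47.7 MPa

-47.7


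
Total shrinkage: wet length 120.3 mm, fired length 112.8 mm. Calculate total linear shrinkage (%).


TS = (120.3 - 112.8) / 120.3 * 100 = 6.23%

6.23


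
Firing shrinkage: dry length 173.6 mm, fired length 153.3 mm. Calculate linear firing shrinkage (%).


FS = (173.6 - 153.3) / 173.6 * 100 = 11.69%

11.69


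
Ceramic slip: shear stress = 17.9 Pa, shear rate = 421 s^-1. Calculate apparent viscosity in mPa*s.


eta = tau/gamma * 1000 = 17.9/421 * 1000 = 42.5 mPa*s

42.5


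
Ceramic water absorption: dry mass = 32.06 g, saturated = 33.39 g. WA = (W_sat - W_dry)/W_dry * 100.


WA = (33.39 - 32.06) / 32.06 * 100 = 4.15%

4.15


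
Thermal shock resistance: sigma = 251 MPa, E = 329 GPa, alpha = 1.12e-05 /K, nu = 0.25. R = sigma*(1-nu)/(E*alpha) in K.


R = 251*(1-0.25)/(329*1000*1.12e-05) = 51 K

51


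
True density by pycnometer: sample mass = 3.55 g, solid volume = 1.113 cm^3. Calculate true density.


TD = 3.55 / 1.113 = 3.19 g/cm^3

3.19


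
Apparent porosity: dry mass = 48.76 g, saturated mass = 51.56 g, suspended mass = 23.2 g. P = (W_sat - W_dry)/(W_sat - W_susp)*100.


P = (51.56 - 48.76) / (51.56 - 23.2) * 100 = 2.8 / 28.36 * 100 = 9.9%

9.9


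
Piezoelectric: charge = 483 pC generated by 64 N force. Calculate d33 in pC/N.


d33 = 483 / 64 = 7.5 pC/N

7.5


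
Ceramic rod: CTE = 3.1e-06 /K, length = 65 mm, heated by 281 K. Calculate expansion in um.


dL = 3.1e-06 * 65 * 281 * 1000 = 56.622 um

56.622


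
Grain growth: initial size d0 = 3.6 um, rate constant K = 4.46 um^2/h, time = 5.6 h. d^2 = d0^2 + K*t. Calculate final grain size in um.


d^2 = 3.6^2 + 4.46*5.6 = 37.936
d = sqrt(37.936) = 6.16 um

6.16


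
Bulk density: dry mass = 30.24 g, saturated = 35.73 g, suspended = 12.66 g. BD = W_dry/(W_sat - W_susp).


BD = 30.24 / (35.73 - 12.66) = 30.24 / 23.07 = 1.311 g/cm^3

1.311


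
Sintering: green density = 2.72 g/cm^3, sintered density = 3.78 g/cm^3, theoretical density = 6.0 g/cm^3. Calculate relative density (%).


Relative = 3.78 / 6.0 * 100 = 63.0%

63.0


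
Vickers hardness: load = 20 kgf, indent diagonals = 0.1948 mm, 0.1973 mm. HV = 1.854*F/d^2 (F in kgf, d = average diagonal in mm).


d_avg = (0.1948+0.1973)/2 = 0.19605 mm
HV = 1.854*20/0.19605^2 = 965

965


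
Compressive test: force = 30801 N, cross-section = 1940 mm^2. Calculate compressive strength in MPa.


CS = 30801 / 1940 = 15.9 MPa

15.9


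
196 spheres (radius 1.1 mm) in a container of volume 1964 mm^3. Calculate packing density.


V_sphere = 4/3*pi*1.1^3 = 5.5753 mm^3
Total V = 196*5.5753 = 1092.7588 mm^3
PD = 1092.7588 / 1964 = 0.556

0.556


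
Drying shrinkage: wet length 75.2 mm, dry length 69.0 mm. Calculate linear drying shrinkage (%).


DS = (75.2 - 69.0) / 75.2 * 100 = 8.24%

8.24


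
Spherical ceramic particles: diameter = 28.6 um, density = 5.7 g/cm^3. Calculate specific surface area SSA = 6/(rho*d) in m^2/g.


SSA = 6 / (5.7 * 28.6) = 0.037 m^2/g

0.037


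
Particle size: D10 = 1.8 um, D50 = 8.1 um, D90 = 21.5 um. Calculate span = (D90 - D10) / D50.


Span = (21.5 - 1.8) / 8.1 = 19.7 / 8.1 = 2.432

2.432


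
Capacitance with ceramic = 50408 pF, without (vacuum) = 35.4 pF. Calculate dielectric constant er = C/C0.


er = 50408 / 35.4 = 1423.95

1423.95


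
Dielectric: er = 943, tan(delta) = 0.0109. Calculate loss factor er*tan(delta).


Loss = 943 * 0.0109 = 10.279

10.279


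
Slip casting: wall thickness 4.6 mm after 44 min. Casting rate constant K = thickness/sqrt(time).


K = 4.6 / sqrt(44) = 4.6 / 6.6332 = 0.693 mm/min^0.5

0.693


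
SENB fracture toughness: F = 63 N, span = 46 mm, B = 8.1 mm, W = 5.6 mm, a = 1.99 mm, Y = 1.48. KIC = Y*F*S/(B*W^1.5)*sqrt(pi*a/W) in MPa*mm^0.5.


KIC = 1.48*63*46/(8.1*5.6^1.5)*sqrt(pi*1.99/5.6) = 42.22

42.22


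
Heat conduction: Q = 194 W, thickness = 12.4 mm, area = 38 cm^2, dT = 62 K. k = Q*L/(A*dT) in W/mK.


k = 194*12.4/1000/(38/10000*62) = 10.21 W/mK

10.21


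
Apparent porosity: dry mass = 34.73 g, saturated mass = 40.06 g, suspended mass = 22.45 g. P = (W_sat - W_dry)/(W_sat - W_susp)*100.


P = (40.06 - 34.73) / (40.06 - 22.45) * 100 = 5.33 / 17.61 * 100 = 30.3%

30.3


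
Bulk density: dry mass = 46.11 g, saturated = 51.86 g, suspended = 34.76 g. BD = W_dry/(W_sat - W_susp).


BD = 46.11 / (51.86 - 34.76) = 46.11 / 17.1 = 2.696 g/cm^3

2.696


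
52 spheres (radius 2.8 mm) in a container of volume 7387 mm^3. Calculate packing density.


V_sphere = 4/3*pi*2.8^3 = 91.9523 mm^3
Total V = 52*91.9523 = 4781.5196 mm^3
PD = 4781.5196 / 7387 = 0.647

0.647


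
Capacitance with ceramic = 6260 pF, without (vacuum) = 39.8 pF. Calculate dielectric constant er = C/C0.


er = 6260 / 39.8 = 157.29

157.29


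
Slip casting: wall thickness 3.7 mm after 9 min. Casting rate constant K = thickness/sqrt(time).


K = 3.7 / sqrt(9) = 3.7 / 3.0 = 1.233 mm/min^0.5

1.233


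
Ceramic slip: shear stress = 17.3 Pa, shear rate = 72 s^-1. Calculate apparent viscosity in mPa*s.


eta = tau/gamma * 1000 = 17.3/72 * 1000 = 240.3 mPa*s

240.3


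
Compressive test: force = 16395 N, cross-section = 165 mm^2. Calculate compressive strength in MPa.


CS = 16395 / 165 = 99.4 MPa

99.4


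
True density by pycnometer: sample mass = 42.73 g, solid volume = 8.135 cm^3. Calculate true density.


TD = 42.73 / 8.135 = 5.253 g/cm^3

5.253


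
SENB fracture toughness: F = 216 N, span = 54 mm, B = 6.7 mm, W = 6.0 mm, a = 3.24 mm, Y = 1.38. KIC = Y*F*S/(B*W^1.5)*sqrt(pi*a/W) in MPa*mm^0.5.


KIC = 1.38*216*54/(6.7*6.0^1.5)*sqrt(pi*3.24/6.0) = 212.91

212.91


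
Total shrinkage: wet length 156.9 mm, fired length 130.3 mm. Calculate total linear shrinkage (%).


TS = (156.9 - 130.3) / 156.9 * 100 = 16.95%

16.95


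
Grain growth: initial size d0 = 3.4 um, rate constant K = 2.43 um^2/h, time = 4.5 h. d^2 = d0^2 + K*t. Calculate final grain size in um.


d^2 = 3.4^2 + 2.43*4.5 = 22.495
d = sqrt(22.495) = 4.74 um

4.74


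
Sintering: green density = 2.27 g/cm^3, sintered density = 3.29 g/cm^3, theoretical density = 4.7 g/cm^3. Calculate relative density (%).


Relative = 3.29 / 4.7 * 100 = 70.0%

70.0


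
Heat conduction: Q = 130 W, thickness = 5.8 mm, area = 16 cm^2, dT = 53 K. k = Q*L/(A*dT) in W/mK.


k = 130*5.8/1000/(16/10000*53) = 8.89 W/mK

8.89


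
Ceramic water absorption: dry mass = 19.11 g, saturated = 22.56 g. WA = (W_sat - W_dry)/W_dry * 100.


WA = (22.56 - 19.11) / 19.11 * 100 = 18.05%

18.05


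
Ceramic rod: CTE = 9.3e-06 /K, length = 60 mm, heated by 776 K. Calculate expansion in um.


dL = 9.3e-06 * 60 * 776 * 1000 = 433.008 um

433.008


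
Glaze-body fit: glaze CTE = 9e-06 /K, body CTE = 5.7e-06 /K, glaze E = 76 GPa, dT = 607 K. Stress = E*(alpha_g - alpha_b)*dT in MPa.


Stress = 76*1000*(9e-06 - 5.7e-06)*607 = 152.2 MPa

152.2


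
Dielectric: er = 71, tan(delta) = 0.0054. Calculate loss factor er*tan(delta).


Loss = 71 * 0.0054 = 0.383

0.383


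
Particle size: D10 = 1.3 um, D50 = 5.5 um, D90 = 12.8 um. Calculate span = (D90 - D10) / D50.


Span = (12.8 - 1.3) / 5.5 = 11.5 / 5.5 = 2.091

2.091


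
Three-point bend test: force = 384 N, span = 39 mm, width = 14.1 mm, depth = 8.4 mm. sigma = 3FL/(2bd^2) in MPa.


sigma = 3*384*39/(2*14.1*8.4^2) = 22.6 MPa

22.6


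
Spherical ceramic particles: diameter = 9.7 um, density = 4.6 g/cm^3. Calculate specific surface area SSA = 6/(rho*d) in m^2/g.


SSA = 6 / (4.6 * 9.7) = 0.134 m^2/g

0.134


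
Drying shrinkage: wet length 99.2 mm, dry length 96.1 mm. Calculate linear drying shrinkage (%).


DS = (99.2 - 96.1) / 99.2 * 100 = 3.13%

3.13


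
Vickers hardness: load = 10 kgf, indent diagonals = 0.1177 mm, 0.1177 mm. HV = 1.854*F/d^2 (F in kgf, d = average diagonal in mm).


d_avg = (0.1177+0.1177)/2 = 0.1177 mm
HV = 1.854*10/0.1177^2 = 1338

1338


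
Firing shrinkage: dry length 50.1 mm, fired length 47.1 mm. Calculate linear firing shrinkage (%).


FS = (50.1 - 47.1) / 50.1 * 100 = 5.99%

5.99


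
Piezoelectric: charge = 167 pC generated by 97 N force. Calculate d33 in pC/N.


d33 = 167 / 97 = 1.7 pC/N

1.7


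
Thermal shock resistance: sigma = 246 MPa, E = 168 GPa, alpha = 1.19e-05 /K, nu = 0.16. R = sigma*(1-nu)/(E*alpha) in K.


R = 246*(1-0.16)/(168*1000*1.19e-05) = 103 K

103


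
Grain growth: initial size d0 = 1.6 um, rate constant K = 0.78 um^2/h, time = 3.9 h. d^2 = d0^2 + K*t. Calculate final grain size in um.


d^2 = 1.6^2 + 0.78*3.9 = 5.602
d = sqrt(5.602) = 2.37 um

2.37


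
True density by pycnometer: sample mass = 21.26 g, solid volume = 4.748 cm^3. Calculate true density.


TD = 21.26 / 4.748 = 4.478 g/cm^3

4.478


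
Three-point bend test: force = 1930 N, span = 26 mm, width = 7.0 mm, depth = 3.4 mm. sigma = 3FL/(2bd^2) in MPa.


sigma = 3*1930*26/(2*7.0*3.4^2) = 930.2 MPa

930.2


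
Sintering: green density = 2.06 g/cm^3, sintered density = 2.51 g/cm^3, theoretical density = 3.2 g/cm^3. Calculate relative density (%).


Relative = 2.51 / 3.2 * 100 = 78.4%

78.4


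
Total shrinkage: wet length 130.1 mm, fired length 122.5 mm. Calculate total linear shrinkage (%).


TS = (130.1 - 122.5) / 130.1 * 100 = 5.84%

5.84


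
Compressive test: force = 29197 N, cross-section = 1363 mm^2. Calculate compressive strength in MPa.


CS = 29197 / 1363 = 21.4 MPa

21.4


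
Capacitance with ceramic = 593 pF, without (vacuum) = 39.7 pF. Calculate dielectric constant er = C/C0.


er = 593 / 39.7 = 14.94

14.94


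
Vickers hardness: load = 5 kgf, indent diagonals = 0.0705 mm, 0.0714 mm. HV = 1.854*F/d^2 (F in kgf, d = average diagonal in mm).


d_avg = (0.0705+0.0714)/2 = 0.07095 mm
HV = 1.854*5/0.07095^2 = 1842

1842


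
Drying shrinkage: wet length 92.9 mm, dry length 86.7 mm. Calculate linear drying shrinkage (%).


DS = (92.9 - 86.7) / 92.9 * 100 = 6.67%

6.67


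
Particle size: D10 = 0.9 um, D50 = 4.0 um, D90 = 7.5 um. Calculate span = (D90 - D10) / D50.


Span = (7.5 - 0.9) / 4.0 = 6.6 / 4.0 = 1.65

1.65


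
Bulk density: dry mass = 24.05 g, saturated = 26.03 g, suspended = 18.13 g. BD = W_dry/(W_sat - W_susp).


BD = 24.05 / (26.03 - 18.13) = 24.05 / 7.9 = 3.044 g/cm^3

3.044


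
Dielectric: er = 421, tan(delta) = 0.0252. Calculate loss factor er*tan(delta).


Loss = 421 * 0.0252 = 10.609

10.609


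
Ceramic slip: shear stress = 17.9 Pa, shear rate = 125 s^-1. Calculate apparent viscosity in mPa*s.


eta = tau/gamma * 1000 = 17.9/125 * 1000 = 143.2 mPa*s

143.2


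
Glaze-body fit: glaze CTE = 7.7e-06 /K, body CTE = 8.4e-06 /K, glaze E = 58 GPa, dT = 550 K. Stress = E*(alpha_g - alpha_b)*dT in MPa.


Stress = 58*1000*(7.7e-06 - 8.4e-06)*550 = -22.3 MPa

-22.3


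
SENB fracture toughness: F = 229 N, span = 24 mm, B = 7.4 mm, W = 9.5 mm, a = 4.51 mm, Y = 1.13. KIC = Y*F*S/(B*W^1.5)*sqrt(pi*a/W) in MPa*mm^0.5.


KIC = 1.13*229*24/(7.4*9.5^1.5)*sqrt(pi*4.51/9.5) = 35.0

35.0


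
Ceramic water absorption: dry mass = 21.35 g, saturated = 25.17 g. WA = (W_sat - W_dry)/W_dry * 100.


WA = (25.17 - 21.35) / 21.35 * 100 = 17.89%

17.89


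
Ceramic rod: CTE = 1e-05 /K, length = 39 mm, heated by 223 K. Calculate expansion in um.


dL = 1e-05 * 39 * 223 * 1000 = 86.97 um

86.97


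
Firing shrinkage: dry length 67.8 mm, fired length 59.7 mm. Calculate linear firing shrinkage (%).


FS = (67.8 - 59.7) / 67.8 * 100 = 11.95%

11.95


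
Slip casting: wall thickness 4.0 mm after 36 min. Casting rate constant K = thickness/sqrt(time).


K = 4.0 / sqrt(36) = 4.0 / 6.0 = 0.667 mm/min^0.5

0.667


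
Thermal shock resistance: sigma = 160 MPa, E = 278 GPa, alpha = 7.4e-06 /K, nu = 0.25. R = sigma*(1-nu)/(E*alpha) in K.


R = 160*(1-0.25)/(278*1000*7.4e-06) = 58 K

58


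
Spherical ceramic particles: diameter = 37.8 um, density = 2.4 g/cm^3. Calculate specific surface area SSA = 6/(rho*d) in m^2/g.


SSA = 6 / (2.4 * 37.8) = 0.066 m^2/g

0.066


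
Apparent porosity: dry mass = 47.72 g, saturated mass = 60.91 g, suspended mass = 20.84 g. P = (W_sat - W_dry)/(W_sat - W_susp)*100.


P = (60.91 - 47.72) / (60.91 - 20.84) * 100 = 13.19 / 40.07 * 100 = 32.9%

32.9


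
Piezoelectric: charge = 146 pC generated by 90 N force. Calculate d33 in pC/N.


d33 = 146 / 90 = 1.6 pC/N

1.6


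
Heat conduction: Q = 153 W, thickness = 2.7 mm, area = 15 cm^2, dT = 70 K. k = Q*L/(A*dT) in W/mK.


k = 153*2.7/1000/(15/10000*70) = 3.93 W/mK

3.93


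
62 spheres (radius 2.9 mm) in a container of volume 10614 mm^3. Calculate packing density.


V_sphere = 4/3*pi*2.9^3 = 102.1604 mm^3
Total V = 62*102.1604 = 6333.9448 mm^3
PD = 6333.9448 / 10614 = 0.597

0.597


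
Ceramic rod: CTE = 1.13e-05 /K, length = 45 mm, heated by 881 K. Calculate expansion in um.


dL = 1.13e-05 * 45 * 881 * 1000 = 447.989 um

447.989


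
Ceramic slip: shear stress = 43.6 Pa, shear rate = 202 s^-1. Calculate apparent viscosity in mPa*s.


eta = tau/gamma * 1000 = 43.6/202 * 1000 = 215.8 mPa*s

215.8


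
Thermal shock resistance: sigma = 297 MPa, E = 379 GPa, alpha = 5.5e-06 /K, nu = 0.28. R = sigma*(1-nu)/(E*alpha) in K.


R = 297*(1-0.28)/(379*1000*5.5e-06) = 103 K

103


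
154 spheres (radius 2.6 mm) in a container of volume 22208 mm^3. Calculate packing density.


V_sphere = 4/3*pi*2.6^3 = 73.6222 mm^3
Total V = 154*73.6222 = 11337.8188 mm^3
PD = 11337.8188 / 22208 = 0.511

0.511


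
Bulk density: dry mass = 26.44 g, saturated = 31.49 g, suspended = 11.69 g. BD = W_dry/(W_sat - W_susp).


BD = 26.44 / (31.49 - 11.69) = 26.44 / 19.8 = 1.335 g/cm^3

1.335


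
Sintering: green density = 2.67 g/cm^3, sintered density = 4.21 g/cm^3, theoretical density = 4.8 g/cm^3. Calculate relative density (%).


Relative = 4.21 / 4.8 * 100 = 87.7%

87.7


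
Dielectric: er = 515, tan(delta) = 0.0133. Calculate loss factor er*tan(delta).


Loss = 515 * 0.0133 = 6.85

6.85


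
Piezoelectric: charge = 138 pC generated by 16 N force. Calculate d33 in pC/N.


d33 = 138 / 16 = 8.6 pC/N

8.6


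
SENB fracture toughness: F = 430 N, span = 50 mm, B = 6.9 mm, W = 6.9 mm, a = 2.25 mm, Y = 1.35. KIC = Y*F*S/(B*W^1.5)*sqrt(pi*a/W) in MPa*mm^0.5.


KIC = 1.35*430*50/(6.9*6.9^1.5)*sqrt(pi*2.25/6.9) = 234.9

234.9


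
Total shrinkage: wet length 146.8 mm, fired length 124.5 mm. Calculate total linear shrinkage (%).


TS = (146.8 - 124.5) / 146.8 * 100 = 15.19%

15.19


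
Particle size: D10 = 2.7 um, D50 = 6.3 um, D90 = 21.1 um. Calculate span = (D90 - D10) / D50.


Span = (21.1 - 2.7) / 6.3 = 18.4 / 6.3 = 2.921

2.921


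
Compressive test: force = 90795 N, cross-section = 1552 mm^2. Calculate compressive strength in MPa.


CS = 90795 / 1552 = 58.5 MPa

58.5


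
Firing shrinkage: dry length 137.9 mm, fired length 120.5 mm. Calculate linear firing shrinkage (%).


FS = (137.9 - 120.5) / 137.9 * 100 = 12.62%

12.62


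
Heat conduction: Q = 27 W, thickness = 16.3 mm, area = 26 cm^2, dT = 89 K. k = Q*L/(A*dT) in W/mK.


k = 27*16.3/1000/(26/10000*89) = 1.9 W/mK

1.9


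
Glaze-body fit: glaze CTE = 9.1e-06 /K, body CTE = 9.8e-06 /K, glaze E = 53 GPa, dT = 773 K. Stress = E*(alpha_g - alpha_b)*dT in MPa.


Stress = 53*1000*(9.1e-06 - 9.8e-06)*773 = -28.7 MPa

-28.7


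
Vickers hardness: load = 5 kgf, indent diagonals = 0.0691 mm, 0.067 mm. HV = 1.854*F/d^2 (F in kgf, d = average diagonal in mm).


d_avg = (0.0691+0.067)/2 = 0.06805 mm
HV = 1.854*5/0.06805^2 = 2002

2002


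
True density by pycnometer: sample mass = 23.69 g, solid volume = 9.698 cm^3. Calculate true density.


TD = 23.69 / 9.698 = 2.443 g/cm^3

2.443


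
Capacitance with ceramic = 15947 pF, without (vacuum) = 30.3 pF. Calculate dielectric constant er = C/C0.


er = 15947 / 30.3 = 526.3

526.3


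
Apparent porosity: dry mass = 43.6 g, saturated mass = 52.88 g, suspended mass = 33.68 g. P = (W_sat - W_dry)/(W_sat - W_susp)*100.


P = (52.88 - 43.6) / (52.88 - 33.68) * 100 = 9.28 / 19.2 * 100 = 48.3%

48.3


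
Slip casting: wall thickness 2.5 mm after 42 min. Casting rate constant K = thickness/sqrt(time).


K = 2.5 / sqrt(42) = 2.5 / 6.4807 = 0.386 mm/min^0.5

0.386


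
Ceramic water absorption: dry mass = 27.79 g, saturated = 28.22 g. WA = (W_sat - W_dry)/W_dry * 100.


WA = (28.22 - 27.79) / 27.79 * 100 = 1.55%

1.55


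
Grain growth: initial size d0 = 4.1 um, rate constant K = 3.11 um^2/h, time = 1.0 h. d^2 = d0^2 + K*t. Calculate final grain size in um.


d^2 = 4.1^2 + 3.11*1.0 = 19.92
d = sqrt(19.92) = 4.46 um

4.46


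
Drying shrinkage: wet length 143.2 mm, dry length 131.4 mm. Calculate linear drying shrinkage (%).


DS = (143.2 - 131.4) / 143.2 * 100 = 8.24%

8.24


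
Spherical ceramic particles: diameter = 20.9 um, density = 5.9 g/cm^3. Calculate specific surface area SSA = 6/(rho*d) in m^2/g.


SSA = 6 / (5.9 * 20.9) = 0.049 m^2/g

0.049


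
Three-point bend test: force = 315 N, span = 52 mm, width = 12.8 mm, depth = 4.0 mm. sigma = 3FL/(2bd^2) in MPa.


sigma = 3*315*52/(2*12.8*4.0^2) = 120.0 MPa

120.0


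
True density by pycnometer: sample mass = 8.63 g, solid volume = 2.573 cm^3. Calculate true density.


TD = 8.63 / 2.573 = 3.354 g/cm^3

3.354


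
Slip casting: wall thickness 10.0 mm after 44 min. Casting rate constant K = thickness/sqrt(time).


K = 10.0 / sqrt(44) = 10.0 / 6.6332 = 1.508 mm/min^0.5

1.508


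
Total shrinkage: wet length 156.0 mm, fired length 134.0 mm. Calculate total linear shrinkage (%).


TS = (156.0 - 134.0) / 156.0 * 100 = 14.1%

14.1


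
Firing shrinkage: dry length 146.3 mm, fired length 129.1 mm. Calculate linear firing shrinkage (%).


FS = (146.3 - 129.1) / 146.3 * 100 = 11.76%

11.76


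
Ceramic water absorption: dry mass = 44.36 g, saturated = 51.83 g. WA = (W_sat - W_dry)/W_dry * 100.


WA = (51.83 - 44.36) / 44.36 * 100 = 16.84%

16.84


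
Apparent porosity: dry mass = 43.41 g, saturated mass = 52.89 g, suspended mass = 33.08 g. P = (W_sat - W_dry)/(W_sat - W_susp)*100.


P = (52.89 - 43.41) / (52.89 - 33.08) * 100 = 9.48 / 19.81 * 100 = 47.9%

47.9


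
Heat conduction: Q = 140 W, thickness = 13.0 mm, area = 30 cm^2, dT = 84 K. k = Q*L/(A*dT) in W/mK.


k = 140*13.0/1000/(30/10000*84) = 7.22 W/mK

7.22


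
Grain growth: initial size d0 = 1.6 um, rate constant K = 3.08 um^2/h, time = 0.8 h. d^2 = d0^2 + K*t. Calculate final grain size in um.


d^2 = 1.6^2 + 3.08*0.8 = 5.024
d = sqrt(5.024) = 2.24 um

2.24


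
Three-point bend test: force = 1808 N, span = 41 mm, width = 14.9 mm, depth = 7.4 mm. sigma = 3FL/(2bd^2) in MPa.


sigma = 3*1808*41/(2*14.9*7.4^2) = 136.3 MPa

136.3


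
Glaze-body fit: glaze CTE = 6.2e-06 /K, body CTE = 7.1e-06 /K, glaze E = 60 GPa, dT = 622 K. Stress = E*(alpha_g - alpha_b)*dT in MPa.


Stress = 60*1000*(6.2e-06 - 7.1e-06)*622 = -33.6 MPa

-33.6


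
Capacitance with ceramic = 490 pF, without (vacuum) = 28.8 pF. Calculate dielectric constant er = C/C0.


er = 490 / 28.8 = 17.01

17.01


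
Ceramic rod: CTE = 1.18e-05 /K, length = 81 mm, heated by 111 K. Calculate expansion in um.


dL = 1.18e-05 * 81 * 111 * 1000 = 106.094 um

106.094


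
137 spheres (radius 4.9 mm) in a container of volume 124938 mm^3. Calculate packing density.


V_sphere = 4/3*pi*4.9^3 = 492.807 mm^3
Total V = 137*492.807 = 67514.559 mm^3
PD = 67514.559 / 124938 = 0.54

0.54


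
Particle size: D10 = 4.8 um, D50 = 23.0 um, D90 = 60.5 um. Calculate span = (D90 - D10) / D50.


Span = (60.5 - 4.8) / 23.0 = 55.7 / 23.0 = 2.422

2.422


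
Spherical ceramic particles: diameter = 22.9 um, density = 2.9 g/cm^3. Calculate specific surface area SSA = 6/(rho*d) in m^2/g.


SSA = 6 / (2.9 * 22.9) = 0.09 m^2/g

0.09


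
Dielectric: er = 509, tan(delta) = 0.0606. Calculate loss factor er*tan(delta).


Loss = 509 * 0.0606 = 30.845

30.845


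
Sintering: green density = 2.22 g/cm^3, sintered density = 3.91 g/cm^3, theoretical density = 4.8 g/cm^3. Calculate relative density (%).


Relative = 3.91 / 4.8 * 100 = 81.5%

81.5


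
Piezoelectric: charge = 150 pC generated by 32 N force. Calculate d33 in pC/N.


d33 = 150 / 32 = 4.7 pC/N

4.7


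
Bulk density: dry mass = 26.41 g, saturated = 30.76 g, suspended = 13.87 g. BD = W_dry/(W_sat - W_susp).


BD = 26.41 / (30.76 - 13.87) = 26.41 / 16.89 = 1.564 g/cm^3

1.564


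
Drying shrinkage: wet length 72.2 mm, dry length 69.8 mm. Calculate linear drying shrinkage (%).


DS = (72.2 - 69.8) / 72.2 * 100 = 3.32%

3.32


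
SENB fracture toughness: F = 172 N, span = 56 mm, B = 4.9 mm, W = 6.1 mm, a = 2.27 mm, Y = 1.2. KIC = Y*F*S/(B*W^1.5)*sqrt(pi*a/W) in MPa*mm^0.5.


KIC = 1.2*172*56/(4.9*6.1^1.5)*sqrt(pi*2.27/6.1) = 169.29

169.29


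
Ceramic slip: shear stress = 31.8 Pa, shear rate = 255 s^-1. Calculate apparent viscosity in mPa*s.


eta = tau/gamma * 1000 = 31.8/255 * 1000 = 124.7 mPa*s

124.7


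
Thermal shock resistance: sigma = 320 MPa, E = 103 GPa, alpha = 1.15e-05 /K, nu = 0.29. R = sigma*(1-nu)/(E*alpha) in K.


R = 320*(1-0.29)/(103*1000*1.15e-05) = 192 K

192


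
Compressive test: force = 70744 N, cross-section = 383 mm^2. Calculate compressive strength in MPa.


CS = 70744 / 383 = 184.7 MPa

184.7


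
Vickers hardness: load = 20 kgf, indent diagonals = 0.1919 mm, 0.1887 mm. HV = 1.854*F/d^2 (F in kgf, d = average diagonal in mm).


d_avg = (0.1919+0.1887)/2 = 0.1903 mm
HV = 1.854*20/0.1903^2 = 1024

1024


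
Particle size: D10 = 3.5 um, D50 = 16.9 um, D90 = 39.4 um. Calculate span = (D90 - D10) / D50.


Span = (39.4 - 3.5) / 16.9 = 35.9 / 16.9 = 2.124

2.124


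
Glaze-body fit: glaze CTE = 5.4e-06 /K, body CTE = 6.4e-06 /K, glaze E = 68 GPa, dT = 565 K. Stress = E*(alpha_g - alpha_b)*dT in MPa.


Stress = 68*1000*(5.4e-06 - 6.4e-06)*565 = -38.4 MPa

-38.4


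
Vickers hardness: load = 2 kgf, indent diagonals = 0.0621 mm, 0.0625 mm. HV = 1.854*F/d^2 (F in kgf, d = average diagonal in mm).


d_avg = (0.0621+0.0625)/2 = 0.0623 mm
HV = 1.854*2/0.0623^2 = 955

955


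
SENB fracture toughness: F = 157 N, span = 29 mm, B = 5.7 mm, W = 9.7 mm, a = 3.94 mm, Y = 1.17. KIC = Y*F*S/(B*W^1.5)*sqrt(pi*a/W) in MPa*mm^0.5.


KIC = 1.17*157*29/(5.7*9.7^1.5)*sqrt(pi*3.94/9.7) = 34.95

34.95


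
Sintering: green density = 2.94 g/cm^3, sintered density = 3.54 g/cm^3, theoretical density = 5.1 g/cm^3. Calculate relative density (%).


Relative = 3.54 / 5.1 * 100 = 69.4%

69.4


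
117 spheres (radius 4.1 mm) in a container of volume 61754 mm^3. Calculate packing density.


V_sphere = 4/3*pi*4.1^3 = 288.6956 mm^3
Total V = 117*288.6956 = 33777.3852 mm^3
PD = 33777.3852 / 61754 = 0.547

0.547


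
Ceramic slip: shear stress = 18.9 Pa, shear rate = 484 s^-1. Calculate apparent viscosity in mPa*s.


eta = tau/gamma * 1000 = 18.9/484 * 1000 = 39.0 mPa*s

39.0


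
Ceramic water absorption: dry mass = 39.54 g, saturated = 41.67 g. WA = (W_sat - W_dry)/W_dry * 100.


WA = (41.67 - 39.54) / 39.54 * 100 = 5.39%

5.39


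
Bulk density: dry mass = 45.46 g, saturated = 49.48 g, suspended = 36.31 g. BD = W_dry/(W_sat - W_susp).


BD = 45.46 / (49.48 - 36.31) = 45.46 / 13.17 = 3.452 g/cm^3

3.452


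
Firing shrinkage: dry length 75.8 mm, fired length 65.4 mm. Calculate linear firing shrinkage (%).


FS = (75.8 - 65.4) / 75.8 * 100 = 13.72%

13.72


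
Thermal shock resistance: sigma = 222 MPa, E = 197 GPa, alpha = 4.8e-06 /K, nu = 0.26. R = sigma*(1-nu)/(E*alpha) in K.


R = 222*(1-0.26)/(197*1000*4.8e-06) = 174 K

174


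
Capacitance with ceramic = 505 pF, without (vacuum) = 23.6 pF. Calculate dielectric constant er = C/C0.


er = 505 / 23.6 = 21.4

21.4


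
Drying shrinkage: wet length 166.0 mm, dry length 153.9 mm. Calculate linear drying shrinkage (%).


DS = (166.0 - 153.9) / 166.0 * 100 = 7.29%

7.29


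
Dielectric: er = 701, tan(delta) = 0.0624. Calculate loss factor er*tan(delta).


Loss = 701 * 0.0624 = 43.742

43.742


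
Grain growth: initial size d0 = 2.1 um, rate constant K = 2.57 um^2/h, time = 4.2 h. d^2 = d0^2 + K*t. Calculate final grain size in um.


d^2 = 2.1^2 + 2.57*4.2 = 15.204
d = sqrt(15.204) = 3.9 um

3.9


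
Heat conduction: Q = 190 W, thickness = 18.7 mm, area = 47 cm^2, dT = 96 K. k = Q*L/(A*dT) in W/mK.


k = 190*18.7/1000/(47/10000*96) = 7.87 W/mK

7.87


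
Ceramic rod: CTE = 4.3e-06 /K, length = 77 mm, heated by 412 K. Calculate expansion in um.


dL = 4.3e-06 * 77 * 412 * 1000 = 136.413 um

136.413


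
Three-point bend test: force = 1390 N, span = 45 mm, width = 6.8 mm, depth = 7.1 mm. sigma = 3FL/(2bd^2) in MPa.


sigma = 3*1390*45/(2*6.8*7.1^2) = 273.7 MPa

273.7


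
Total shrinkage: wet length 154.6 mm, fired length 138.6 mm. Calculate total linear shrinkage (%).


TS = (154.6 - 138.6) / 154.6 * 100 = 10.35%

10.35


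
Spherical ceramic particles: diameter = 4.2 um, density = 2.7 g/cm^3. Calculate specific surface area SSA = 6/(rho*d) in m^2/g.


SSA = 6 / (2.7 * 4.2) = 0.529 m^2/g

0.529


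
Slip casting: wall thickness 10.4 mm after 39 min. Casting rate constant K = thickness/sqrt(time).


K = 10.4 / sqrt(39) = 10.4 / 6.245 = 1.665 mm/min^0.5

1.665


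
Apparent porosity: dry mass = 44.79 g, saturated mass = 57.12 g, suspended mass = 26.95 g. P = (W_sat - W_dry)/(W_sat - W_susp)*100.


P = (57.12 - 44.79) / (57.12 - 26.95) * 100 = 12.33 / 30.17 * 100 = 40.9%

40.9


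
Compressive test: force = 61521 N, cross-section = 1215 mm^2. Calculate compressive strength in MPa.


CS = 61521 / 1215 = 50.6 MPa

50.6


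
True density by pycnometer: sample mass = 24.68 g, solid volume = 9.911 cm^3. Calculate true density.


TD = 24.68 / 9.911 = 2.49 g/cm^3

2.49


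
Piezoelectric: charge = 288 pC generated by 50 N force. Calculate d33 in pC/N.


d33 = 288 / 50 = 5.8 pC/N

5.8


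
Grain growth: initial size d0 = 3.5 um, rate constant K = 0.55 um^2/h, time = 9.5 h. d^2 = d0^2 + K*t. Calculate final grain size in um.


d^2 = 3.5^2 + 0.55*9.5 = 17.475
d = sqrt(17.475) = 4.18 um

4.18


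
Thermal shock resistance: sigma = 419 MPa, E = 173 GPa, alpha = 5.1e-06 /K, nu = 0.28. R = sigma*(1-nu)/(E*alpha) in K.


R = 419*(1-0.28)/(173*1000*5.1e-06) = 342 K

342


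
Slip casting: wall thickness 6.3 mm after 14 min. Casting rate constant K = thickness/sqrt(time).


K = 6.3 / sqrt(14) = 6.3 / 3.7417 = 1.684 mm/min^0.5

1.684


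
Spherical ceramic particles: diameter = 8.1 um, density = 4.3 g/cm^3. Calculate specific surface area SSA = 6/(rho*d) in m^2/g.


SSA = 6 / (4.3 * 8.1) = 0.172 m^2/g

0.172


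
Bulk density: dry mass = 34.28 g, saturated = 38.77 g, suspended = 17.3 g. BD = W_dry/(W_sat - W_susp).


BD = 34.28 / (38.77 - 17.3) = 34.28 / 21.47 = 1.597 g/cm^3

1.597


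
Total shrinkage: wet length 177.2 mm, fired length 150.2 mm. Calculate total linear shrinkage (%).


TS = (177.2 - 150.2) / 177.2 * 100 = 15.24%

15.24


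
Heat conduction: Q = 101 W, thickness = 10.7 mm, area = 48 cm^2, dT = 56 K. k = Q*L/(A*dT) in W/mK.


k = 101*10.7/1000/(48/10000*56) = 4.02 W/mK

4.02


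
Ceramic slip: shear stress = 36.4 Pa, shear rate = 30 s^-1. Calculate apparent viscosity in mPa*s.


eta = tau/gamma * 1000 = 36.4/30 * 1000 = 1213.3 mPa*s

1213.3


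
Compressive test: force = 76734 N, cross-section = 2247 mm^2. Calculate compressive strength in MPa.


CS = 76734 / 2247 = 34.1 MPa

34.1


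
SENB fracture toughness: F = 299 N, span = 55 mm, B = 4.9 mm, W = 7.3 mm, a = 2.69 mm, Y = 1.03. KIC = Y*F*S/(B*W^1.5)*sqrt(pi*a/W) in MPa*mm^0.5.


KIC = 1.03*299*55/(4.9*7.3^1.5)*sqrt(pi*2.69/7.3) = 188.57

188.57


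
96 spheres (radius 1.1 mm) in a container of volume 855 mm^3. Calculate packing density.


V_sphere = 4/3*pi*1.1^3 = 5.5753 mm^3
Total V = 96*5.5753 = 535.2288 mm^3
PD = 535.2288 / 855 = 0.626

0.626


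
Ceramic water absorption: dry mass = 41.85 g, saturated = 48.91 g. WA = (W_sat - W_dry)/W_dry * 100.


WA = (48.91 - 41.85) / 41.85 * 100 = 16.87%

16.87


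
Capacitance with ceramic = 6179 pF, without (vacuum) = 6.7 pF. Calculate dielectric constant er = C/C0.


er = 6179 / 6.7 = 922.24

922.24


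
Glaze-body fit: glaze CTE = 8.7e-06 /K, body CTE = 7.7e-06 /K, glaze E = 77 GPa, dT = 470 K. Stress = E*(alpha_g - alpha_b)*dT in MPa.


Stress = 77*1000*(8.7e-06 - 7.7e-06)*470 = 36.2 MPa

36.2


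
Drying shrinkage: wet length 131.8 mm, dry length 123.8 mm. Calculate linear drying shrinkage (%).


DS = (131.8 - 123.8) / 131.8 * 100 = 6.07%

6.07


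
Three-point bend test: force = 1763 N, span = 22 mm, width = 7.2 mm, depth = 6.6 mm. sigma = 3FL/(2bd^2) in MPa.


sigma = 3*1763*22/(2*7.2*6.6^2) = 185.5 MPa

185.5


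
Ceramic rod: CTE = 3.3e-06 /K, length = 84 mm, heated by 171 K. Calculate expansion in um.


dL = 3.3e-06 * 84 * 171 * 1000 = 47.401 um

47.401


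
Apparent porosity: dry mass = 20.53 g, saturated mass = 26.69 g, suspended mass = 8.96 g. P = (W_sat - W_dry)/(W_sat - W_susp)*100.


P = (26.69 - 20.53) / (26.69 - 8.96) * 100 = 6.16 / 17.73 * 100 = 34.7%

34.7


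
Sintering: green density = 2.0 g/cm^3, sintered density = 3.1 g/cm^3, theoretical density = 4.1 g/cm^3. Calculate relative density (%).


Relative = 3.1 / 4.1 * 100 = 75.6%

75.6


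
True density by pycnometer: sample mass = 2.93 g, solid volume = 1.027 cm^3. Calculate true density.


TD = 2.93 / 1.027 = 2.853 g/cm^3

2.853


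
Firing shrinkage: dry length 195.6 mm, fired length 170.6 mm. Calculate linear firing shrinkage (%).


FS = (195.6 - 170.6) / 195.6 * 100 = 12.78%

12.78


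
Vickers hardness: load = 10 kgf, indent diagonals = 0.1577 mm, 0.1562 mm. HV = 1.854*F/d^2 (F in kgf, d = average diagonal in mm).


d_avg = (0.1577+0.1562)/2 = 0.15695 mm
HV = 1.854*10/0.15695^2 = 753

753


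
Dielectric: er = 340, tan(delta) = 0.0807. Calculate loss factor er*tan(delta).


Loss = 340 * 0.0807 = 27.438

27.438


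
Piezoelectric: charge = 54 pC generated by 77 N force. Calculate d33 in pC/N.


d33 = 54 / 77 = 0.7 pC/N

0.7


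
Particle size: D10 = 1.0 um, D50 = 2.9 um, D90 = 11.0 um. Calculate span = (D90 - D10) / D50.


Span = (11.0 - 1.0) / 2.9 = 10.0 / 2.9 = 3.448

3.448


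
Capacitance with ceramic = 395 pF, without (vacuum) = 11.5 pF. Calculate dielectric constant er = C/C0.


er = 395 / 11.5 = 34.35

34.35


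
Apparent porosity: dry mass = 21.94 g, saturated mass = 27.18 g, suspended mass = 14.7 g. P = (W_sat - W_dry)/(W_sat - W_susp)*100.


P = (27.18 - 21.94) / (27.18 - 14.7) * 100 = 5.24 / 12.48 * 100 = 42.0%

42.0


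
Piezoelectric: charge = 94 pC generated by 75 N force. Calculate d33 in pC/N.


d33 = 94 / 75 = 1.3 pC/N

1.3


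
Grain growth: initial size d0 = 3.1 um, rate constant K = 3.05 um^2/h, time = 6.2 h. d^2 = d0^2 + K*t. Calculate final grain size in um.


d^2 = 3.1^2 + 3.05*6.2 = 28.52
d = sqrt(28.52) = 5.34 um

5.34


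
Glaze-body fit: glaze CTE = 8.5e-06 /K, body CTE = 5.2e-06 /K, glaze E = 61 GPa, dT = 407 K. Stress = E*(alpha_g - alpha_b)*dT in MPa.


Stress = 61*1000*(8.5e-06 - 5.2e-06)*407 = 81.9 MPa

81.9


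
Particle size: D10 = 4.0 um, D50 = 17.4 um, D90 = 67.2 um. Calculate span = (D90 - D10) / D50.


Span = (67.2 - 4.0) / 17.4 = 63.2 / 17.4 = 3.632

3.632


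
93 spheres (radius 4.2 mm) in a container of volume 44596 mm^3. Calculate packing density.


V_sphere = 4/3*pi*4.2^3 = 310.3391 mm^3
Total V = 93*310.3391 = 28861.5363 mm^3
PD = 28861.5363 / 44596 = 0.647

0.647


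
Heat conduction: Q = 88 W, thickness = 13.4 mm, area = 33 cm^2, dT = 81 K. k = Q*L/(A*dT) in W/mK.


k = 88*13.4/1000/(33/10000*81) = 4.41 W/mK

4.41


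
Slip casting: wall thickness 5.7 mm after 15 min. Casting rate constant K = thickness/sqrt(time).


K = 5.7 / sqrt(15) = 5.7 / 3.873 = 1.472 mm/min^0.5

1.472


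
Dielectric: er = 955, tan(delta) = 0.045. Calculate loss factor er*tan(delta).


Loss = 955 * 0.045 = 42.975

42.975


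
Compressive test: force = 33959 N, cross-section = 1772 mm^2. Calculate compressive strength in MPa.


CS = 33959 / 1772 = 19.2 MPa

19.2


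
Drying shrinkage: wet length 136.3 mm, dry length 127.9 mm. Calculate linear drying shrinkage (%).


DS = (136.3 - 127.9) / 136.3 * 100 = 6.16%

6.16


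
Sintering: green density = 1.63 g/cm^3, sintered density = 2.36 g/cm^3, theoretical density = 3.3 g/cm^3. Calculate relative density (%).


Relative = 2.36 / 3.3 * 100 = 71.5%

71.5


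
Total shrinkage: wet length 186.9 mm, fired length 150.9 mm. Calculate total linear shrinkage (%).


TS = (186.9 - 150.9) / 186.9 * 100 = 19.26%

19.26


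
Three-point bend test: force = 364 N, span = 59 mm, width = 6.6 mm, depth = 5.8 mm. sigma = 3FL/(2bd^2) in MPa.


sigma = 3*364*59/(2*6.6*5.8^2) = 145.1 MPa

145.1


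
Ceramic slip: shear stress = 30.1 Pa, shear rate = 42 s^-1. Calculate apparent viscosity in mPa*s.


eta = tau/gamma * 1000 = 30.1/42 * 1000 = 716.7 mPa*s

716.7


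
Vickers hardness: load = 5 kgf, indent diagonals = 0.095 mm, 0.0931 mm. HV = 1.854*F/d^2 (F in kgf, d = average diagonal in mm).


d_avg = (0.095+0.0931)/2 = 0.09405 mm
HV = 1.854*5/0.09405^2 = 1048

1048


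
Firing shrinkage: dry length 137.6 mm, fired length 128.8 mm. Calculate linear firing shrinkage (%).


FS = (137.6 - 128.8) / 137.6 * 100 = 6.4%

6.4


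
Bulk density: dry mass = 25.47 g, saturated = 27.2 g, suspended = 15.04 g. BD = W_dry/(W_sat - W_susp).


BD = 25.47 / (27.2 - 15.04) = 25.47 / 12.16 = 2.095 g/cm^3

2.095
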